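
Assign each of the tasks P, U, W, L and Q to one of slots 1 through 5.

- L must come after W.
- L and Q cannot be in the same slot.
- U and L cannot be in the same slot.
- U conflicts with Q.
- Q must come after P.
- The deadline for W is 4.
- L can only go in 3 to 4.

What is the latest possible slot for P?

4

Downstream work caps P at 4.
P at 4 is achievable: W -> 1, P -> 4, Q -> 5, U -> 1, L -> 3.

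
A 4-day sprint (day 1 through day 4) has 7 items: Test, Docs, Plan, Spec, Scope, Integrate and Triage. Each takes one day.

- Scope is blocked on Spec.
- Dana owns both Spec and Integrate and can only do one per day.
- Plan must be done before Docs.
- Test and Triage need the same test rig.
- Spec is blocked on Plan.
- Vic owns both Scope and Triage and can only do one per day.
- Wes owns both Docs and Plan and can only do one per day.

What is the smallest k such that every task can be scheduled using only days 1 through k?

The precedence chain requires at least 3 distinct days.
3 works (last occupied day: day 3): for example Spec=day 2, Scope=day 3, Test=day 1, Integrate=day 1, Triage=day 2, Docs=day 2, Plan=day 1.

3 days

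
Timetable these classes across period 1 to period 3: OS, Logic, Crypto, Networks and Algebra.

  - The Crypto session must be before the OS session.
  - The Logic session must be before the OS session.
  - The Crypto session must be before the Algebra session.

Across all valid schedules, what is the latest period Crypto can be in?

Downstream work caps Crypto at period 2.
Crypto at period 2 is achievable: Algebra -> period 3; Crypto -> period 2; OS -> period 3; Networks -> period 1; Logic -> period 1.

period 2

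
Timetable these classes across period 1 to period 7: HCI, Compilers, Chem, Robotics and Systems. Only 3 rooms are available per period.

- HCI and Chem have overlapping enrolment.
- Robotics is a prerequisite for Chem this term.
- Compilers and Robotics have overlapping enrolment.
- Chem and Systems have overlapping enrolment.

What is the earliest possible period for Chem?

Precedence pushes Chem to at least period 2.
Chem at period 2 is achievable: Robotics in period 1, Systems in period 1, Compilers in period 2, Chem in period 2, HCI in period 1.

period 2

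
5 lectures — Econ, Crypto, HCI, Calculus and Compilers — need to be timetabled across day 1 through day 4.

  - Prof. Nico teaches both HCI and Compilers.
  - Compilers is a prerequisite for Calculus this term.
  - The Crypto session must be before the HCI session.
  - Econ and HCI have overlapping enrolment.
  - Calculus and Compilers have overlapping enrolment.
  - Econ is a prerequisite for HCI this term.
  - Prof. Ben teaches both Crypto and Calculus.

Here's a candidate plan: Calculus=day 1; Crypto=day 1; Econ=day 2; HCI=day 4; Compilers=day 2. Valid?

No. Prof. Ben teaches both Crypto and Calculus is not satisfied.

Calculus and Compilers have overlapping enrolment — holds.
Compilers is a prerequisite for Calculus this term — violated.
Econ and HCI have overlapping enrolment — holds.
Prof. Ben teaches both Crypto and Calculus — violated.
The Crypto session must be before the HCI session — holds.
Prof. Nico teaches both HCI and Compilers — holds.
Econ is a prerequisite for HCI this term — holds.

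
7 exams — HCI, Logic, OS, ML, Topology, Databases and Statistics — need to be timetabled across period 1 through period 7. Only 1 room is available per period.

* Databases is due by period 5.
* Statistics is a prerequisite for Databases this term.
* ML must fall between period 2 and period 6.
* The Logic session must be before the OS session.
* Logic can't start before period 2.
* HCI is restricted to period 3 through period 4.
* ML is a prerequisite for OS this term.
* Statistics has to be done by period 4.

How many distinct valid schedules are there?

Splitting on HCI: it can be period 3 (30), period 4 (30). Listing each branch's schedules as (Logic, OS, ML, Topology, Databases, Statistics) by period number:
HCI=period 3: (2,6,4,7,5,1) (2,6,5,7,4,1) (2,7,4,6,5,1) (2,7,5,6,4,1) (2,7,6,1,5,4) (2,7,6,4,5,1) (2,7,6,5,4,1) (4,6,2,7,5,1) (4,6,5,7,2,1) (4,7,2,6,5,1) (4,7,5,6,2,1) (4,7,6,1,5,2) (4,7,6,2,5,1) (4,7,6,5,2,1) (5,6,2,7,4,1) (5,6,4,7,2,1) (5,7,2,6,4,1) (5,7,4,6,2,1) (5,7,6,1,4,2) (5,7,6,2,4,1) (5,7,6,4,2,1) (6,7,2,1,5,4) (6,7,2,4,5,1) (6,7,2,5,4,1) (6,7,4,1,5,2) (6,7,4,2,5,1) (6,7,4,5,2,1) (6,7,5,1,4,2) (6,7,5,2,4,1) (6,7,5,4,2,1) — 30.
HCI=period 4: (2,6,3,7,5,1) (2,6,5,7,3,1) (2,7,3,6,5,1) (2,7,5,6,3,1) (2,7,6,1,5,3) (2,7,6,3,5,1) (2,7,6,5,3,1) (3,6,2,7,5,1) (3,6,5,7,2,1) (3,7,2,6,5,1) (3,7,5,6,2,1) (3,7,6,1,5,2) (3,7,6,2,5,1) (3,7,6,5,2,1) (5,6,2,7,3,1) (5,6,3,7,2,1) (5,7,2,6,3,1) (5,7,3,6,2,1) (5,7,6,1,3,2) (5,7,6,2,3,1) (5,7,6,3,2,1) (6,7,2,1,5,3) (6,7,2,3,5,1) (6,7,2,5,3,1) (6,7,3,1,5,2) (6,7,3,2,5,1) (6,7,3,5,2,1) (6,7,5,1,3,2) (6,7,5,2,3,1) (6,7,5,3,2,1) — 30.
Summing: 30 + 30 = 60.

60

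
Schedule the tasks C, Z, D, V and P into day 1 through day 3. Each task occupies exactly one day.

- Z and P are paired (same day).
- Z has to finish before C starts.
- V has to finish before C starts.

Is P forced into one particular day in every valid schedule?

No

P can be day 1 (e.g. P -> day 1; V -> day 1; Z -> day 1; C -> day 2; D -> day 1) or day 2 (e.g. C=day 3; P=day 2; V=day 1; D=day 1; Z=day 2).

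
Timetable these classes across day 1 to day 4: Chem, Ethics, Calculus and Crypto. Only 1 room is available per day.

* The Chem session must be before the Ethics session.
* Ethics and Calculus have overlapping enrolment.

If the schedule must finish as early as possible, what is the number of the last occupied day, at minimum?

The precedence chain requires at least 2 distinct days.
With at most 1 per day and 4 classes, at least 4 days are needed.
4 works (last occupied day: day 4): for example Ethics -> day 2, Calculus -> day 3, Chem -> day 1, Crypto -> day 4.

day 4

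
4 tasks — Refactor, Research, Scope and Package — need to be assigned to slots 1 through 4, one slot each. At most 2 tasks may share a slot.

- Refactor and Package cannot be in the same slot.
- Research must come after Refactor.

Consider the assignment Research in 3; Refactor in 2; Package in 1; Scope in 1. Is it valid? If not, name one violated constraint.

Yes

Research must come after Refactor — holds.
Refactor and Package cannot be in the same slot — holds.
At most 2 tasks may share a slot — holds.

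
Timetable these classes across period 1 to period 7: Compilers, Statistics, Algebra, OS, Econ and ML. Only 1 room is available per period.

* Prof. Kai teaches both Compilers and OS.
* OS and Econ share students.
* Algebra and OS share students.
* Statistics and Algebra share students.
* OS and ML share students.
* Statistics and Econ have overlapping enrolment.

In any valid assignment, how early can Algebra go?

Algebra at period 1 is achievable: Statistics -> period 3; OS -> period 4; Compilers -> period 2; ML -> period 6; Algebra -> period 1; Econ -> period 5.

period 1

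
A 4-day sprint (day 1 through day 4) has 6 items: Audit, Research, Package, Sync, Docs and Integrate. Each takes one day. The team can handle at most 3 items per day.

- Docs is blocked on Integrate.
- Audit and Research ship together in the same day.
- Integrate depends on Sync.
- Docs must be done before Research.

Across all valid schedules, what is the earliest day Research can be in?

day 4

Precedence pushes Research to at least day 4.
Research at day 4 is achievable: Research in day 4; Integrate in day 2; Audit in day 4; Package in day 1; Sync in day 1; Docs in day 3.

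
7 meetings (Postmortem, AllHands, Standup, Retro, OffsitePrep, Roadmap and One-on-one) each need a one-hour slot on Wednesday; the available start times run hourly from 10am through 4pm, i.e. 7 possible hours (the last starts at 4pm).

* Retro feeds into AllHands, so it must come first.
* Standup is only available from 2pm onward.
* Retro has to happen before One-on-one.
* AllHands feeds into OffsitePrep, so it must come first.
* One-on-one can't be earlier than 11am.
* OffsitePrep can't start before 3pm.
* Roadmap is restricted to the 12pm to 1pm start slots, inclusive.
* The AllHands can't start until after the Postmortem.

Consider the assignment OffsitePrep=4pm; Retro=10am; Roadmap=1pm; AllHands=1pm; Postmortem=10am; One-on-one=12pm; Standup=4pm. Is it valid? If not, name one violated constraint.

The AllHands can't start until after the Postmortem — holds.
OffsitePrep can't start before 3pm — holds.
AllHands feeds into OffsitePrep, so it must come first — holds.
Standup is only available from 2pm onward — holds.
Retro has to happen before One-on-one — holds.
Retro feeds into AllHands, so it must come first — holds.
Roadmap is restricted to the 12pm to 1pm start slots, inclusive — holds.
One-on-one can't be earlier than 11am — holds.

Valid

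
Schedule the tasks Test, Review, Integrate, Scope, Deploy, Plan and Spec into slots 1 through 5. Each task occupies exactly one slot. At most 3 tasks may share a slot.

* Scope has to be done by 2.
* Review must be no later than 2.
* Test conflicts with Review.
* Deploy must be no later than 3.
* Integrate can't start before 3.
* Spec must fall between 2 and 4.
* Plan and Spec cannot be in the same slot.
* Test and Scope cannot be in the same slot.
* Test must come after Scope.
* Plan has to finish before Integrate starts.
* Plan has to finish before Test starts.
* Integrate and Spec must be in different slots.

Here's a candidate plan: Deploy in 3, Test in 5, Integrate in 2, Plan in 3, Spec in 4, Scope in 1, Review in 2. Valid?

Invalid. Integrate can't start before 3.

Test must come after Scope — holds.
Test and Scope cannot be in the same slot — holds.
Review must be no later than 2 — holds.
Plan has to finish before Test starts — holds.
Scope has to be done by 2 — holds.
Plan and Spec cannot be in the same slot — holds.
Plan has to finish before Integrate starts — violated.
Integrate can't start before 3 — violated.
Test conflicts with Review — holds.
At most 3 tasks may share a slot — holds.
Spec must fall between 2 and 4 — holds.
Deploy must be no later than 3 — holds.
Integrate and Spec must be in different slots — holds.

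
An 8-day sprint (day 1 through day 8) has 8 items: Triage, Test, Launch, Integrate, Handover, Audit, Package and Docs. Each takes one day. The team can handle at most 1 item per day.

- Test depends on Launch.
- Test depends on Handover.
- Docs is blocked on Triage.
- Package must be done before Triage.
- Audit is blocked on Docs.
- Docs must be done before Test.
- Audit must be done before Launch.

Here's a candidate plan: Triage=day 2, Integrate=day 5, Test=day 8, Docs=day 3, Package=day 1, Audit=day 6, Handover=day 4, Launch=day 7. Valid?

Docs is blocked on Triage — holds.
Docs must be done before Test — holds.
Audit is blocked on Docs — holds.
Audit must be done before Launch — holds.
Test depends on Launch — holds.
Test depends on Handover — holds.
Package must be done before Triage — holds.
The team can handle at most 1 item per day — holds.

Yes, all constraints hold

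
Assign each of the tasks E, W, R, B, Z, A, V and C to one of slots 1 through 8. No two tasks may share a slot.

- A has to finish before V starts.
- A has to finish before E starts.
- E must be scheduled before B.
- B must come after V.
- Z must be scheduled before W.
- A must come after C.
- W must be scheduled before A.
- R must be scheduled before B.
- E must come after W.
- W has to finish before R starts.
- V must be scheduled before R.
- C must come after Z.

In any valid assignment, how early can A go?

Precedence pushes A to at least 3; downstream work caps A at 5.
A at 4 is achievable: C=3; E=5; R=7; B=8; W=2; Z=1; V=6; A=4.
Nothing earlier works — the capacity limit rule out every slot before 4.

4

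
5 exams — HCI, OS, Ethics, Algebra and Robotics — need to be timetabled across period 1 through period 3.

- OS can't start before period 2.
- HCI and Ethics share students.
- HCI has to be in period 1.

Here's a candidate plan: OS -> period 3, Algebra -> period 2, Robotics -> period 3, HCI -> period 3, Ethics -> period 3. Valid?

Invalid. HCI has to be in period 1.

HCI and Ethics share students — violated.
HCI has to be in period 1 — violated.
OS can't start before period 2 — holds.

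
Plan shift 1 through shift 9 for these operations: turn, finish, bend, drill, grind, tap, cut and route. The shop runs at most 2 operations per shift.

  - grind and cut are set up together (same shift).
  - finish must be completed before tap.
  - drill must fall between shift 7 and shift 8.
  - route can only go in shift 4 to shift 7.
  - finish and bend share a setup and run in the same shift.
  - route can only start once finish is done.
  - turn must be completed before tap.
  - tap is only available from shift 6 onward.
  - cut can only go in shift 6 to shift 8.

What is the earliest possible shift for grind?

shift 6

Grind must be in the same shift as cut, which can't be before shift 6, so grind is at least shift 6; grind must be in the same shift as cut, which can't be after shift 8, so grind is at most shift 8.
grind at shift 6 is achievable: cut -> shift 6, route -> shift 4, tap -> shift 7, bend -> shift 1, turn -> shift 2, finish -> shift 1, grind -> shift 6, drill -> shift 7.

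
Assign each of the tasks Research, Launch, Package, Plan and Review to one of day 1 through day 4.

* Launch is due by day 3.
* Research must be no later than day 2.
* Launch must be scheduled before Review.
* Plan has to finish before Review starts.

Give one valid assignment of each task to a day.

Review -> day 2, Package -> day 1, Plan -> day 1, Research -> day 1, Launch -> day 1

Checking: Launch(day 1) before Review(day 2); Plan(day 1) before Review(day 2); Research=day 1 in [day 1,day 2]; Launch=day 1 in [day 1,day 3].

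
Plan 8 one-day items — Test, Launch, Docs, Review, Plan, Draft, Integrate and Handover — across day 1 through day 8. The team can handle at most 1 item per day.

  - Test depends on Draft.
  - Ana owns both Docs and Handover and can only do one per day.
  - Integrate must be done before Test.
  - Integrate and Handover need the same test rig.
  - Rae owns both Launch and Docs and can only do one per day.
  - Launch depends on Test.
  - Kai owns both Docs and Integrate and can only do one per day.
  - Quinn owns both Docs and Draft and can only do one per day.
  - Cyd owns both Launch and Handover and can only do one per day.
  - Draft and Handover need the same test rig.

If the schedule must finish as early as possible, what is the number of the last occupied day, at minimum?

8

The precedence chain requires at least 3 distinct days.
With at most 1 per day and 8 work items, at least 8 days are needed.
8 works (last occupied day: day 8): for example Draft -> day 1, Integrate -> day 2, Review -> day 6, Launch -> day 4, Test -> day 3, Plan -> day 7, Handover -> day 8, Docs -> day 5.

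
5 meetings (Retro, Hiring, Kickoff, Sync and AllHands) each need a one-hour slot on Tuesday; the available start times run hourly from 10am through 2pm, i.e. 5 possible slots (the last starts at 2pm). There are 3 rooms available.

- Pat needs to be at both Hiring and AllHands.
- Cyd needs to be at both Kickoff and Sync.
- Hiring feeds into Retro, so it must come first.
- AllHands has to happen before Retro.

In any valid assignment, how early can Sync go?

Sync at 10am is achievable: Retro=12pm; Kickoff=11am; AllHands=11am; Sync=10am; Hiring=10am.

10am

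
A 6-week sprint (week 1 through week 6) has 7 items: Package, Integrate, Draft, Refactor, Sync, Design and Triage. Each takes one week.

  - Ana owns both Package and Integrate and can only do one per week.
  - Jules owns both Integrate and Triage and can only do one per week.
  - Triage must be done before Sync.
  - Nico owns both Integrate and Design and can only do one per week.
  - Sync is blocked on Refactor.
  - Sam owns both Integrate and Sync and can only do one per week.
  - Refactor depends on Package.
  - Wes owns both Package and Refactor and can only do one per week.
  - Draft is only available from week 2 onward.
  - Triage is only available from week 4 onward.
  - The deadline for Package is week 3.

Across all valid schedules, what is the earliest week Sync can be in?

Precedence pushes Sync to at least week 5.
Sync at week 5 is achievable: Design -> week 1, Sync -> week 5, Draft -> week 2, Package -> week 1, Triage -> week 4, Integrate -> week 2, Refactor -> week 2.

week 5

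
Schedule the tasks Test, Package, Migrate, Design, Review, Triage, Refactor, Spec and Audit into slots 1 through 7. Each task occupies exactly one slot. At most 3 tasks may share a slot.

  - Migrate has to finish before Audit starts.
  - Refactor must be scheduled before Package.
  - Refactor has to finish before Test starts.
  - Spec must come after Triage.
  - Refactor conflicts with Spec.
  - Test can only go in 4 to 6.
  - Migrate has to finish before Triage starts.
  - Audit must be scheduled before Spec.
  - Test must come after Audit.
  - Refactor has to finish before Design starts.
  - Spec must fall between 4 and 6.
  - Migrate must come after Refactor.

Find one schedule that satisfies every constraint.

Design=2, Test=4, Package=2, Spec=4, Review=1, Triage=3, Audit=3, Migrate=2, Refactor=1

Checking: Refactor(1) before Test(4); Audit(3) before Test(4); Refactor(1) before Migrate(2); Triage(3) before Spec(4); Refactor(1) before Design(2); Migrate(2) before Audit(3); Audit(3) before Spec(4); Migrate(2) before Triage(3); Refactor(1) before Package(2); Refactor(1) != Spec(4); Test=4 in [4,6]; Spec=4 in [4,6]; max 3 per slot (cap 3).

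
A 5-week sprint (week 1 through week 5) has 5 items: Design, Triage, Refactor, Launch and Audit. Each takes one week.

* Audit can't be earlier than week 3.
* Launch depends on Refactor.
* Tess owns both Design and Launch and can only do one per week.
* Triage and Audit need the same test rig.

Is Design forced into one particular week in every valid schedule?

Design can be week 1 (e.g. Design=week 1, Launch=week 2, Triage=week 1, Audit=week 3, Refactor=week 1) or week 2 (e.g. Launch -> week 3; Refactor -> week 1; Triage -> week 1; Audit -> week 3; Design -> week 2).

No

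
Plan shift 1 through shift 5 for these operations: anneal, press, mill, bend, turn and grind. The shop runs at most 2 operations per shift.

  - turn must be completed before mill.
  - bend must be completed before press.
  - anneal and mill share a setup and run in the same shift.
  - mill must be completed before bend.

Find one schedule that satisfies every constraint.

press -> shift 4; bend -> shift 3; anneal -> shift 2; mill -> shift 2; grind -> shift 1; turn -> shift 1

Checking: bend(shift 3) before press(shift 4); turn(shift 1) before mill(shift 2); mill(shift 2) before bend(shift 3); anneal = mill = shift 2; max 2 per shift (cap 2).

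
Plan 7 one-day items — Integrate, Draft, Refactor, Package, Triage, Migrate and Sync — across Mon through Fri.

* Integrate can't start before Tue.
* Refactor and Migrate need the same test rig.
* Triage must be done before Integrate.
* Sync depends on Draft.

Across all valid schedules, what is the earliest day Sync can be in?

Precedence pushes Sync to at least Tue.
Sync at Tue is achievable: Triage=Mon; Integrate=Tue; Refactor=Mon; Sync=Tue; Package=Mon; Draft=Mon; Migrate=Tue.

Tue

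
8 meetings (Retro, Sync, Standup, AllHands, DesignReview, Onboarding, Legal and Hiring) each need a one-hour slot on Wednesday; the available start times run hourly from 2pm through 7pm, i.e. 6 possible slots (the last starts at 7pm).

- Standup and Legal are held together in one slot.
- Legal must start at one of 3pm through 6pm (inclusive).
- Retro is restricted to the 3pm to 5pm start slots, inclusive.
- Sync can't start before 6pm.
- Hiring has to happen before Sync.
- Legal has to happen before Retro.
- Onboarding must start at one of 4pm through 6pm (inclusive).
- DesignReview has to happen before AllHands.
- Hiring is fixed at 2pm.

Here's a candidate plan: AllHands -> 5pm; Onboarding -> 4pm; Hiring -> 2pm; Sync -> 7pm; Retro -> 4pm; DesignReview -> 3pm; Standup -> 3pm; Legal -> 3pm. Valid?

Yes

Retro is restricted to the 3pm to 5pm start slots, inclusive — holds.
Legal has to happen before Retro — holds.
DesignReview has to happen before AllHands — holds.
Sync can't start before 6pm — holds.
Onboarding must start at one of 4pm through 6pm (inclusive) — holds.
Legal must start at one of 3pm through 6pm (inclusive) — holds.
Standup and Legal are held together in one slot — holds.
Hiring has to happen before Sync — holds.
Hiring is fixed at 2pm — holds.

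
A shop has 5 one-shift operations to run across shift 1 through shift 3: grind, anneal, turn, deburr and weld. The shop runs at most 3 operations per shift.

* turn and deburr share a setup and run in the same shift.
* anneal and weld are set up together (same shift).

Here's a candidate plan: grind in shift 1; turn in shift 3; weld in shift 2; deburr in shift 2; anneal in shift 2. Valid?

The shop runs at most 3 operations per shift — holds.
anneal and weld are set up together (same shift) — holds.
turn and deburr share a setup and run in the same shift — violated.

No — it violates: turn and deburr share a setup and run in the same shift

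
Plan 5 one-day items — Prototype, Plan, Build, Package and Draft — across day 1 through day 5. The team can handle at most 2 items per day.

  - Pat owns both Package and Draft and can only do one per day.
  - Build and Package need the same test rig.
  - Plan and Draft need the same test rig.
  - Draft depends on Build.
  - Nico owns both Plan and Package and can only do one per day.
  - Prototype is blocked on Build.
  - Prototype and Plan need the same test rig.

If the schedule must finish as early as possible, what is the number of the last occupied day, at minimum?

day 3

The precedence chain requires at least 2 distinct days.
With at most 2 per day and 5 tasks, at least 3 days are needed.
3 works (last occupied day: day 3): for example Package in day 3, Prototype in day 2, Plan in day 1, Draft in day 2, Build in day 1.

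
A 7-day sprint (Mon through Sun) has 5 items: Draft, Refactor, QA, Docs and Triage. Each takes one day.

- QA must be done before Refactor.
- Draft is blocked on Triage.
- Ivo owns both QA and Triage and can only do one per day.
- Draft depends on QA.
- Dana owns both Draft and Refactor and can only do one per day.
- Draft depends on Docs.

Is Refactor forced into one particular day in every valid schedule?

No

Refactor can be Tue (e.g. Draft -> Wed; Refactor -> Tue; Docs -> Mon; Triage -> Tue; QA -> Mon) or Wed (e.g. Docs -> Mon; Draft -> Thu; QA -> Mon; Refactor -> Wed; Triage -> Tue).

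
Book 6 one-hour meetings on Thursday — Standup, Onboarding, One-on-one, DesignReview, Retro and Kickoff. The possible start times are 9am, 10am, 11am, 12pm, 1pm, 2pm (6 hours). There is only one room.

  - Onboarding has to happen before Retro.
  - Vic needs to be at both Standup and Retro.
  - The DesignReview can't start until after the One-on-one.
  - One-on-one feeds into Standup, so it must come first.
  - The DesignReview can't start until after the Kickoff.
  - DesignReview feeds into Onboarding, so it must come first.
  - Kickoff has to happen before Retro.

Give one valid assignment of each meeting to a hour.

Kickoff=10am, Retro=1pm, Onboarding=12pm, Standup=2pm, DesignReview=11am, One-on-one=9am

Checking: One-on-one(9am) before DesignReview(11am); One-on-one(9am) before Standup(2pm); Kickoff(10am) before DesignReview(11am); Kickoff(10am) before Retro(1pm); Onboarding(12pm) before Retro(1pm); DesignReview(11am) before Onboarding(12pm); Standup(2pm) != Retro(1pm); max 1 per hour (cap 1).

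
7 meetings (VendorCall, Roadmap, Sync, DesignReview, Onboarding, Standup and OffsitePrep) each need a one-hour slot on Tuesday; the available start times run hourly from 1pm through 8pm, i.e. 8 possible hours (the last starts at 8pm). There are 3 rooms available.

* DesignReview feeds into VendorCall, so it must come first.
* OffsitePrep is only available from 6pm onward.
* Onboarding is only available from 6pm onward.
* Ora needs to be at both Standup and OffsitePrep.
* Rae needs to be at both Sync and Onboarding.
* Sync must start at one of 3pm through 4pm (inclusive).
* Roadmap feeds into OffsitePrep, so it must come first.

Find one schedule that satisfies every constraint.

Roadmap in 1pm; VendorCall in 2pm; DesignReview in 1pm; Standup in 1pm; Sync in 3pm; OffsitePrep in 6pm; Onboarding in 6pm

Checking: Roadmap(1pm) before OffsitePrep(6pm); DesignReview(1pm) before VendorCall(2pm); Sync(3pm) != Onboarding(6pm); Standup(1pm) != OffsitePrep(6pm); Onboarding=6pm in [6pm,8pm]; OffsitePrep=6pm in [6pm,8pm]; Sync=3pm in [3pm,4pm]; max 3 per hour (cap 3).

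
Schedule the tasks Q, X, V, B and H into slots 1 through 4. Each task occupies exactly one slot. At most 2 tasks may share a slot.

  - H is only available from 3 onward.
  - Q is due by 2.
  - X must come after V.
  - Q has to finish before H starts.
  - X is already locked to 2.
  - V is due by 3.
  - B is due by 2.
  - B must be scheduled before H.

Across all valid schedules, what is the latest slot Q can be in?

Q's own window allows nothing later than 2.
Q at 2 is achievable: B=1; V=1; X=2; Q=2; H=3.

2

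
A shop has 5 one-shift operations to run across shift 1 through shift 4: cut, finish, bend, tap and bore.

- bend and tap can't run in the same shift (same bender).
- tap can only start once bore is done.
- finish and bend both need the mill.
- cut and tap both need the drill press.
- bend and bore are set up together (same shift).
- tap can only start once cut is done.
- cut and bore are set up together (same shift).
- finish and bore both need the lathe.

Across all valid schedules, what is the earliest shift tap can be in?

Precedence pushes tap to at least shift 2.
tap at shift 2 is achievable: bore in shift 1; cut in shift 1; finish in shift 2; tap in shift 2; bend in shift 1.

shift 2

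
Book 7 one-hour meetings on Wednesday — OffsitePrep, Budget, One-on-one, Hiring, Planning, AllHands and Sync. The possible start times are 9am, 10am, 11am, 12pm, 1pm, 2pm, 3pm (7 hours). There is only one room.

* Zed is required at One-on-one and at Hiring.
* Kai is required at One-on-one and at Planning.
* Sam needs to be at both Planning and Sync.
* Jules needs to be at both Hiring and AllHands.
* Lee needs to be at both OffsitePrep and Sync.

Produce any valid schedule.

One-on-one in 11am, Planning in 1pm, OffsitePrep in 9am, Budget in 10am, AllHands in 2pm, Sync in 3pm, Hiring in 12pm

Checking: OffsitePrep(9am) != Sync(3pm); Hiring(12pm) != AllHands(2pm); One-on-one(11am) != Hiring(12pm); One-on-one(11am) != Planning(1pm); Planning(1pm) != Sync(3pm); max 1 per hour (cap 1).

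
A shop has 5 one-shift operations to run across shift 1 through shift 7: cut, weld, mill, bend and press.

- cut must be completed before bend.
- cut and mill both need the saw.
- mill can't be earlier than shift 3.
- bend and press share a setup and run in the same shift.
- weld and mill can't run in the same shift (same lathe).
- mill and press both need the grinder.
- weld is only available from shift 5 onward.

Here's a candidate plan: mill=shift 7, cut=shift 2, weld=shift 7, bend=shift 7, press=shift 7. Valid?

Invalid. weld and mill can't run in the same shift (same lathe).

mill can't be earlier than shift 3 — holds.
cut must be completed before bend — holds.
cut and mill both need the saw — holds.
weld is only available from shift 5 onward — holds.
weld and mill can't run in the same shift (same lathe) — violated.
mill and press both need the grinder — violated.
bend and press share a setup and run in the same shift — holds.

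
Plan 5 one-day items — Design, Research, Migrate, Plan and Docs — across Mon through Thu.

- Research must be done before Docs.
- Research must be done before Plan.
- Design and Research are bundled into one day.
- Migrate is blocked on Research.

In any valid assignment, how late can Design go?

Design must be in the same day as Research, which can't be after Wed, so Design is at most Wed.
Design at Wed is achievable: Migrate in Thu, Research in Wed, Plan in Thu, Docs in Thu, Design in Wed.

Wed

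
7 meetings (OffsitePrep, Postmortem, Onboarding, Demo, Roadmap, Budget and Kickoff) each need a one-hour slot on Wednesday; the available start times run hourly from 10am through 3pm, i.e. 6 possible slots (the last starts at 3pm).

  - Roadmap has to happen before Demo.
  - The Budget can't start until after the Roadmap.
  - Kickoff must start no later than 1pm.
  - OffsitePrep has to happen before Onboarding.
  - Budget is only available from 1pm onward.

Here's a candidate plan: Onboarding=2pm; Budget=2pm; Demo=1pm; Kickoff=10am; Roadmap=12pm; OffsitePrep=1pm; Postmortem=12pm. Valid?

Kickoff must start no later than 1pm — holds.
The Budget can't start until after the Roadmap — holds.
Budget is only available from 1pm onward — holds.
Roadmap has to happen before Demo — holds.
OffsitePrep has to happen before Onboarding — holds.

Yes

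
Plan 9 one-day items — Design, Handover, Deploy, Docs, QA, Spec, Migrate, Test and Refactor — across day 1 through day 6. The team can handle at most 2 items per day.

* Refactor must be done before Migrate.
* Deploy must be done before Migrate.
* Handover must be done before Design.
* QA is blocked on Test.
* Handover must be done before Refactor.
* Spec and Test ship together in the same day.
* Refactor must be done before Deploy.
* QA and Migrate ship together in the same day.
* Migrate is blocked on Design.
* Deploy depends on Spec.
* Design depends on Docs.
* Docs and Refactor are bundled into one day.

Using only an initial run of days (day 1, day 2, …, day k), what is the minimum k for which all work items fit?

The precedence chain requires at least 4 distinct days.
With at most 2 per day and 9 work items, at least 5 days are needed.
5 works (last occupied day: day 5): for example Handover in day 1; Migrate in day 5; Deploy in day 4; Spec in day 3; Design in day 4; Test in day 3; Docs in day 2; Refactor in day 2; QA in day 5.

5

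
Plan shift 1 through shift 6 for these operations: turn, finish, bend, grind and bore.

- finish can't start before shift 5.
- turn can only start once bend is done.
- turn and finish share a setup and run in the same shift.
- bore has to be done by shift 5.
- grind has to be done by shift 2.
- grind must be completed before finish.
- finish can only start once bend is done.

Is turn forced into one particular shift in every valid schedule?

turn can be shift 5 (e.g. bore in shift 1; grind in shift 1; bend in shift 1; finish in shift 5; turn in shift 5) or shift 6 (e.g. grind in shift 1; bore in shift 1; finish in shift 6; turn in shift 6; bend in shift 1).

No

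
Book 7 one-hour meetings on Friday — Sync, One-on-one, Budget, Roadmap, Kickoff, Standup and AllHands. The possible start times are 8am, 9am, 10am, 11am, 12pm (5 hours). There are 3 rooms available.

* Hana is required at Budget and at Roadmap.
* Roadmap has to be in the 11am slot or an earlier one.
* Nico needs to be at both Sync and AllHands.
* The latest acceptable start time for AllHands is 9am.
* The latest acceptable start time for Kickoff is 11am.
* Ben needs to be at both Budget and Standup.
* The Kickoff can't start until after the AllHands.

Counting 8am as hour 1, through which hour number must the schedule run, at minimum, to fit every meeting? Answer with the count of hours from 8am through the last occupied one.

3

The precedence chain requires at least 2 distinct hours.
With at most 3 per hour and 7 meetings, at least 3 hours are needed.
3 works (last occupied hour: 10am): for example Standup -> 10am; Kickoff -> 9am; Roadmap -> 9am; One-on-one -> 8am; Budget -> 8am; Sync -> 9am; AllHands -> 8am.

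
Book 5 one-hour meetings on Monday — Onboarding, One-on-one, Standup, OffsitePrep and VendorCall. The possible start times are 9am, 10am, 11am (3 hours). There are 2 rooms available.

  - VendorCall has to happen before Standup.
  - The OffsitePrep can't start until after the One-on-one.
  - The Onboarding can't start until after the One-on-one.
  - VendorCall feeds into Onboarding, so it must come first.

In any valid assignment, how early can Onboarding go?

Precedence pushes Onboarding to at least 10am.
Onboarding at 10am is achievable: Onboarding in 10am; One-on-one in 9am; Standup in 10am; OffsitePrep in 11am; VendorCall in 9am.

10am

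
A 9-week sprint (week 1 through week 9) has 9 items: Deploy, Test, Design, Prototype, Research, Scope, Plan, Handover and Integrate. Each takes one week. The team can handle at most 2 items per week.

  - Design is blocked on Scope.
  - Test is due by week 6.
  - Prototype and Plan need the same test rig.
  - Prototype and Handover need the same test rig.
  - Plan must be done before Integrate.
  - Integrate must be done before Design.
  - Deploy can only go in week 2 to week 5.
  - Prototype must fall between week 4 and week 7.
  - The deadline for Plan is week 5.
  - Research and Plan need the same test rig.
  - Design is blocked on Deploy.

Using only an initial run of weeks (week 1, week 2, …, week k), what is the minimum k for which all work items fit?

5 weeks

The precedence chain requires at least 3 distinct weeks.
With at most 2 per week and 9 work items, at least 5 weeks are needed.
Prototype can't be placed before week 4, so the schedule must run through at least week 4.
5 works (last occupied week: week 5): for example Plan -> week 1; Handover -> week 5; Deploy -> week 2; Prototype -> week 4; Research -> week 4; Design -> week 3; Scope -> week 1; Test -> week 3; Integrate -> week 2.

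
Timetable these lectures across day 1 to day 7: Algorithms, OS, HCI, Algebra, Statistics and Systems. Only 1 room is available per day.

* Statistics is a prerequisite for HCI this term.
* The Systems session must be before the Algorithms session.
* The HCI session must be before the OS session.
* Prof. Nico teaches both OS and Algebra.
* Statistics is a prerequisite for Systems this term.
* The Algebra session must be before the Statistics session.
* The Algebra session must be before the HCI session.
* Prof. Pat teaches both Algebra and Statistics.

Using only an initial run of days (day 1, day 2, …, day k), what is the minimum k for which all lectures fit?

The precedence chain requires at least 4 distinct days.
With at most 1 per day and 6 lectures, at least 6 days are needed.
6 works (last occupied day: day 6): for example Statistics -> day 2; Algebra -> day 1; HCI -> day 3; Systems -> day 4; OS -> day 6; Algorithms -> day 5.

6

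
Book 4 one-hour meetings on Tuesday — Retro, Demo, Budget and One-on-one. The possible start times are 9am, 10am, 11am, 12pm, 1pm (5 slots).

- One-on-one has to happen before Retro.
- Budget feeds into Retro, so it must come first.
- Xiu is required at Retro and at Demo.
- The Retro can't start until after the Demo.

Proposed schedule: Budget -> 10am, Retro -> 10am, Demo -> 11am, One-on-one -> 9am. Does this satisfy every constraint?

Budget feeds into Retro, so it must come first — violated.
One-on-one has to happen before Retro — holds.
The Retro can't start until after the Demo — violated.
Xiu is required at Retro and at Demo — holds.

No — it violates: The Retro can't start until after the Demo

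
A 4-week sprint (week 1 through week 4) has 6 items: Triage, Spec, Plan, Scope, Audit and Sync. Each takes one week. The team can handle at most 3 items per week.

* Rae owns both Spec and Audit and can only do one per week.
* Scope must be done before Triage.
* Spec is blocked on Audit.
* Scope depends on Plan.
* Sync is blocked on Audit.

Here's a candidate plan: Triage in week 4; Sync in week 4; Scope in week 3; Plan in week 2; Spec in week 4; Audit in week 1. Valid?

Rae owns both Spec and Audit and can only do one per week — holds.
The team can handle at most 3 items per week — holds.
Spec is blocked on Audit — holds.
Scope depends on Plan — holds.
Scope must be done before Triage — holds.
Sync is blocked on Audit — holds.

Yes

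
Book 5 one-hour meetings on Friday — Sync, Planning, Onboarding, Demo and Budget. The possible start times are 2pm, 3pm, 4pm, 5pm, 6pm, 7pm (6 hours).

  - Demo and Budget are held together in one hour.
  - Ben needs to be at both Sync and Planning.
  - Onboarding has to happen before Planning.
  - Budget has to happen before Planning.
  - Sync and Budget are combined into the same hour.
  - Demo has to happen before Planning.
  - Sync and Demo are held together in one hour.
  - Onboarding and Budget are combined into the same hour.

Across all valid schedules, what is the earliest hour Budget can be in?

2pm

Downstream work caps Budget at 6pm.
Budget at 2pm is achievable: Demo in 2pm, Planning in 3pm, Onboarding in 2pm, Sync in 2pm, Budget in 2pm.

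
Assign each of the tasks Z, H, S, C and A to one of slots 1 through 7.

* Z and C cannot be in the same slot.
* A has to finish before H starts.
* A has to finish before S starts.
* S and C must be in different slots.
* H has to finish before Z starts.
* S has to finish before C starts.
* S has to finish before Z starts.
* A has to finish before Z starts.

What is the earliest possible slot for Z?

3

Precedence pushes Z to at least 3.
Z at 3 is achievable: C=4, A=1, Z=3, S=2, H=2.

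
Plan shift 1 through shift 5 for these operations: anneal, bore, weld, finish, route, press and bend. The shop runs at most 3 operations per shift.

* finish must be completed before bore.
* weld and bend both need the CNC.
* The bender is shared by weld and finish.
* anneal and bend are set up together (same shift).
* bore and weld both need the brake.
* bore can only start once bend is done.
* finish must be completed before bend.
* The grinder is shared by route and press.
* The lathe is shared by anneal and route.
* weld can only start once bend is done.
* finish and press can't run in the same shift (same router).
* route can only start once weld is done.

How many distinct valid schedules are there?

Splitting on anneal: it can be shift 2 (18), shift 3 (6). Listing each branch's schedules as (bore, weld, finish, route, press, bend) by shift number:
anneal=shift 2: (3,4,1,5,2,2) (3,4,1,5,3,2) (3,4,1,5,4,2) (4,3,1,4,2,2) (4,3,1,4,3,2) (4,3,1,4,5,2) (4,3,1,5,2,2) (4,3,1,5,3,2) (4,3,1,5,4,2) (5,3,1,4,2,2) (5,3,1,4,3,2) (5,3,1,4,5,2) (5,3,1,5,2,2) (5,3,1,5,3,2) (5,3,1,5,4,2) (5,4,1,5,2,2) (5,4,1,5,3,2) (5,4,1,5,4,2) — 18.
anneal=shift 3: (5,4,1,5,2,3) (5,4,1,5,3,3) (5,4,1,5,4,3) (5,4,2,5,1,3) (5,4,2,5,3,3) (5,4,2,5,4,3) — 6.
Summing: 18 + 6 = 24.

24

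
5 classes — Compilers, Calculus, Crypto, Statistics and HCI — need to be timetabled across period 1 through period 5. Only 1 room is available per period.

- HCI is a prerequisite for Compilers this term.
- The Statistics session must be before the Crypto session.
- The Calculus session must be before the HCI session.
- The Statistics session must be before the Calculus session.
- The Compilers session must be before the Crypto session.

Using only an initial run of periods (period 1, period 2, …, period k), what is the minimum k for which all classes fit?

The precedence chain requires at least 5 distinct periods.
With at most 1 per period and 5 classes, at least 5 periods are needed.
5 works (last occupied period: period 5): for example HCI -> period 3; Crypto -> period 5; Statistics -> period 1; Calculus -> period 2; Compilers -> period 4.

5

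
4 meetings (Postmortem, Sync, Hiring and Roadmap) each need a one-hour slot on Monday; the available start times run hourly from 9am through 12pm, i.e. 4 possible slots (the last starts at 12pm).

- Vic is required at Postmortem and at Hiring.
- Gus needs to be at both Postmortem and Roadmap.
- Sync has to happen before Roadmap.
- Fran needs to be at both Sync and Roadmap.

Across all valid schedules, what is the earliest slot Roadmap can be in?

Precedence pushes Roadmap to at least 10am.
Roadmap at 10am is achievable: Roadmap=10am, Postmortem=9am, Hiring=10am, Sync=9am.

10am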